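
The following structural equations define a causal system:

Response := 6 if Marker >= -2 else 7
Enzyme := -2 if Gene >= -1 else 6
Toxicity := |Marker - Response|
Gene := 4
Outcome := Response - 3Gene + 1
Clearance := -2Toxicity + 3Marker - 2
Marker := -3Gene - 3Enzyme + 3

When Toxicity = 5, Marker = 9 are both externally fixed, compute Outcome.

The joint intervention fixes Toxicity = 5, Marker = 9, removing each variable's own equation.
Response = 6 if Marker >= -2 else 7  [with Marker=9]  = 6
Outcome = Response - 3Gene + 1  [with Response=6, Gene=4]  = -5

-5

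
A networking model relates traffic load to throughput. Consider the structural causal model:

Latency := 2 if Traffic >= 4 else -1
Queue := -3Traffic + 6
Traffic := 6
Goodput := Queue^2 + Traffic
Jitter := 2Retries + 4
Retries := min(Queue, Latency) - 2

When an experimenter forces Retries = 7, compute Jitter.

Intervening sets Retries = 7 and removes its equation (Retries := min(Queue, Latency) - 2).
Jitter = 2Retries + 4  [with Retries=7]  = 18

18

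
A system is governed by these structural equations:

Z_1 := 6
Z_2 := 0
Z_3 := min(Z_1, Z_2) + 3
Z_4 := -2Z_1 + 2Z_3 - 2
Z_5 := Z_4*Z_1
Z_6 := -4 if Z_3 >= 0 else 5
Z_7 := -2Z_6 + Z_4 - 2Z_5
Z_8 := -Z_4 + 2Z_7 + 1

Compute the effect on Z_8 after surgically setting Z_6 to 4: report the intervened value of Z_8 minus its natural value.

Intervening sets Z_6 = 4 and removes its equation (Z_6 := -4 if Z_3 >= 0 else 5).
Z_3 = min(Z_1, Z_2) + 3  [with Z_1=6, Z_2=0]  = 3
Z_4 = -2Z_1 + 2Z_3 - 2  [with Z_1=6, Z_3=3]  = -8
Z_5 = Z_4*Z_1  [with Z_4=-8, Z_1=6]  = -48
Z_7 = -2Z_6 + Z_4 - 2Z_5  [with Z_6=4, Z_4=-8, Z_5=-48]  = 80
Z_8 = -Z_4 + 2Z_7 + 1  [with Z_4=-8, Z_7=80]  = 169
Without intervention: Z_3 = min(Z_1, Z_2) + 3  [with Z_1=6, Z_2=0]  = 3; Z_4 = -2Z_1 + 2Z_3 - 2  [with Z_1=6, Z_3=3]  = -8; Z_5 = Z_4*Z_1  [with Z_4=-8, Z_1=6]  = -48; Z_6 = -4 if Z_3 >= 0 else 5  [with Z_3=3]  = -4; Z_7 = -2Z_6 + Z_4 - 2Z_5  [with Z_6=-4, Z_4=-8, Z_5=-48]  = 96; Z_8 = -Z_4 + 2Z_7 + 1  [with Z_4=-8, Z_7=96]  = 201.
Change = 169 − 201 = -32.

-32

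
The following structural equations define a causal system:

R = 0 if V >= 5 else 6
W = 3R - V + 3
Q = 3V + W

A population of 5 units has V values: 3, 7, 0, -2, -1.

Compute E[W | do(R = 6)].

19.6

Under do(R=6), R's equation is replaced by R=6 for every unit. Per-unit W: 18, 14, 21, 23, 22. Mean = 19.6.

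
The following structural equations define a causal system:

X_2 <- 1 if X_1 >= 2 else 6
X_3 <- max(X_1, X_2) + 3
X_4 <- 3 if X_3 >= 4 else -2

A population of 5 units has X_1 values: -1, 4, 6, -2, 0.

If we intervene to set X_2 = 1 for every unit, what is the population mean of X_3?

5.6

Every unit gets X_2=1 under the intervention. X_3 values become 4, 7, 9, 4, 4; E[X_3|do(X_2=1)] = 5.6.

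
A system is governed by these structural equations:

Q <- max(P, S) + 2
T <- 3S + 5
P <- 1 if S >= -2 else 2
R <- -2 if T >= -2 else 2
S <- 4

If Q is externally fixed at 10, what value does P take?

1

Under do(Q=10), the mechanism Q <- max(P, S) + 2 is discarded; Q is fixed at 10.
Since P is not a descendant of the intervened variable, it is unaffected.
P = 1 if S >= -2 else 2  [with S=4]  = 1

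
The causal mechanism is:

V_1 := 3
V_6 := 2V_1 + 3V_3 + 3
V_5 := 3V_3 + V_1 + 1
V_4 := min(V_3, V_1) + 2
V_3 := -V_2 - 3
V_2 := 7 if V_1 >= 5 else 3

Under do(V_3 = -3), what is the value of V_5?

do(V_3=-3) replaces the equation V_3 := -V_2 - 3 with the constant V_3 = -3.
V_5 = 3V_3 + V_1 + 1  [with V_3=-3, V_1=3]  = -5

-5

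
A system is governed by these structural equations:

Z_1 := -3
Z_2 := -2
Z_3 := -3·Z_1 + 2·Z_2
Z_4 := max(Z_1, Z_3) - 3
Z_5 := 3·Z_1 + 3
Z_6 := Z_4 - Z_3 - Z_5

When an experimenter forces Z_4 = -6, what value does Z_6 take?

Under do(Z_4=-6), the mechanism Z_4 := max(Z_1, Z_3) - 3 is discarded; Z_4 is fixed at -6.
Z_3 = -3·Z_1 + 2·Z_2  [with Z_1=-3, Z_2=-2]  = 5
Z_5 = 3·Z_1 + 3  [with Z_1=-3]  = -6
Z_6 = Z_4 - Z_3 - Z_5  [with Z_4=-6, Z_3=5, Z_5=-6]  = -5

-5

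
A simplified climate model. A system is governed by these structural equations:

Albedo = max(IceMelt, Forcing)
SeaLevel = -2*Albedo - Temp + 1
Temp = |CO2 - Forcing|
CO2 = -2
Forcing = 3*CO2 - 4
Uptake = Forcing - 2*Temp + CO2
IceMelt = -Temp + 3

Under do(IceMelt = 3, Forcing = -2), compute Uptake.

-4

Under do(IceMelt = 3, Forcing = -2), each intervened variable's structural equation is replaced by its fixed value.
Temp = |CO2 - Forcing|  [with CO2=-2, Forcing=-2]  = 0
Uptake = Forcing - 2*Temp + CO2  [with Forcing=-2, Temp=0, CO2=-2]  = -4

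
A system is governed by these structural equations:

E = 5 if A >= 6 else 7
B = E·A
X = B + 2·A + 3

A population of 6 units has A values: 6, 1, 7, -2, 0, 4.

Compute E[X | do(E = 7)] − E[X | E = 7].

The intervention sets E=7 in all 6 units regardless of A. Recomputing X per unit gives 57, 12, 66, -15, 3, 39; average 27.
Observing E=7 restricts to units where E's equation naturally yields 7: A ∈ {1, -2, 0, 4}. In that subpopulation X = 12, -15, 3, 39, mean 9.75.
Difference = 27 − 9.75 = 17.25.

17.25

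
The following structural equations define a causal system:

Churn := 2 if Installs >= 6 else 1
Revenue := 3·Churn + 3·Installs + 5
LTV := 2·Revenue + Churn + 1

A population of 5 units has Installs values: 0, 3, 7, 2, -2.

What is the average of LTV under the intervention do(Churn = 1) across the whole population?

30

The intervention sets Churn=1 in all 5 units regardless of Installs. Recomputing LTV per unit gives 18, 36, 60, 30, 6; average 30.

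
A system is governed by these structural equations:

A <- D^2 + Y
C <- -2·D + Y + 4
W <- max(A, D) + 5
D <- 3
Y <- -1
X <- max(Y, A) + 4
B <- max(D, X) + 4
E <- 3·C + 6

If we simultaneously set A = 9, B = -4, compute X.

The joint intervention fixes A = 9, B = -4, removing each variable's own equation.
X = max(Y, A) + 4  [with Y=-1, A=9]  = 13

13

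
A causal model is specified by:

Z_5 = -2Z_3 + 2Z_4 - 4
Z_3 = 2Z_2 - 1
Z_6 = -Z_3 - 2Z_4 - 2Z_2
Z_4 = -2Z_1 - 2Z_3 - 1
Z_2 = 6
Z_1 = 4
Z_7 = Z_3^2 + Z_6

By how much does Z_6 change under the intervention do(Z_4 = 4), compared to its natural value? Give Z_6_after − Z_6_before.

Under do(Z_4=4), the mechanism Z_4 = -2Z_1 - 2Z_3 - 1 is discarded; Z_4 is fixed at 4.
Z_3 = 2Z_2 - 1  [with Z_2=6]  = 11
Z_6 = -Z_3 - 2Z_4 - 2Z_2  [with Z_3=11, Z_4=4, Z_2=6]  = -31
Without intervention: Z_3 = 2Z_2 - 1  [with Z_2=6]  = 11; Z_4 = -2Z_1 - 2Z_3 - 1  [with Z_1=4, Z_3=11]  = -31; Z_6 = -Z_3 - 2Z_4 - 2Z_2  [with Z_3=11, Z_4=-31, Z_2=6]  = 39.
Change = -31 − 39 = -70.

-70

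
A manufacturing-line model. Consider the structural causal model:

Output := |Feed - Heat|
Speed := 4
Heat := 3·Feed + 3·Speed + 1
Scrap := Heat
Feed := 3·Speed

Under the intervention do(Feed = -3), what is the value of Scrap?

4

Under do(Feed=-3), the mechanism Feed := 3·Speed is discarded; Feed is fixed at -3.
Heat = 3·Feed + 3·Speed + 1  [with Feed=-3, Speed=4]  = 4
Scrap = Heat  [with Heat=4]  = 4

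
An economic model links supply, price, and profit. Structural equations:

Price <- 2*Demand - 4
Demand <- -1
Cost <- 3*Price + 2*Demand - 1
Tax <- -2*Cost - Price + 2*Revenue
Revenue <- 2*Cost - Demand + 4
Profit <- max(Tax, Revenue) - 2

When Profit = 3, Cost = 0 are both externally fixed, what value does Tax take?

16

Under do(Profit = 3, Cost = 0), each intervened variable's structural equation is replaced by its fixed value.
Price = 2*Demand - 4  [with Demand=-1]  = -6
Revenue = 2*Cost - Demand + 4  [with Cost=0, Demand=-1]  = 5
Tax = -2*Cost - Price + 2*Revenue  [with Cost=0, Price=-6, Revenue=5]  = 16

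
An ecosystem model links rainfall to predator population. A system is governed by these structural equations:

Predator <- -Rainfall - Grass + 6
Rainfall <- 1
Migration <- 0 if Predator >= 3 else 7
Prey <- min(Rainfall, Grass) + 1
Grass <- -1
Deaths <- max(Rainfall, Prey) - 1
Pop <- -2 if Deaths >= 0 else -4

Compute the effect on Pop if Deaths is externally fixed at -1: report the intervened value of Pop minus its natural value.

Under do(Deaths=-1), the mechanism Deaths <- max(Rainfall, Prey) - 1 is discarded; Deaths is fixed at -1.
Pop = -2 if Deaths >= 0 else -4  [with Deaths=-1]  = -4
Without intervention: Prey = min(Rainfall, Grass) + 1  [with Rainfall=1, Grass=-1]  = 0; Deaths = max(Rainfall, Prey) - 1  [with Rainfall=1, Prey=0]  = 0; Pop = -2 if Deaths >= 0 else -4  [with Deaths=0]  = -2.
Change = -4 − (-2) = -2.

-2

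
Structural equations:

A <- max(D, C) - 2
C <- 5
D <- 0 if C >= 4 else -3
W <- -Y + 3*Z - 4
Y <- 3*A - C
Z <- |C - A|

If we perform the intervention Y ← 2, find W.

The intervention breaks the incoming arrows to Y: Y <- 3*A - C no longer applies, and Y = 2.
D = 0 if C >= 4 else -3  [with C=5]  = 0
A = max(D, C) - 2  [with D=0, C=5]  = 3
Z = |C - A|  [with C=5, A=3]  = 2
W = -Y + 3*Z - 4  [with Y=2, Z=2]  = 0

0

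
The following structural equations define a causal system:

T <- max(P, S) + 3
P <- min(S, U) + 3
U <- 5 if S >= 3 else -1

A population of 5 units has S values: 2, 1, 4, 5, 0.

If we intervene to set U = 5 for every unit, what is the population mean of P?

The intervention sets U=5 in all 5 units regardless of S. Recomputing P per unit gives 5, 4, 7, 8, 3; average 5.4.

5.4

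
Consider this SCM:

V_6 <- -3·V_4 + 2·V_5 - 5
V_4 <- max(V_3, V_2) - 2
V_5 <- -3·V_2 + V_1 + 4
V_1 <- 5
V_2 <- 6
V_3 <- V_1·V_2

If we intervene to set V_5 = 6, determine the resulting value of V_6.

-77

The intervention breaks the incoming arrows to V_5: V_5 <- -3·V_2 + V_1 + 4 no longer applies, and V_5 = 6.
V_3 = V_1·V_2  [with V_1=5, V_2=6]  = 30
V_4 = max(V_3, V_2) - 2  [with V_3=30, V_2=6]  = 28
V_6 = -3·V_4 + 2·V_5 - 5  [with V_4=28, V_5=6]  = -77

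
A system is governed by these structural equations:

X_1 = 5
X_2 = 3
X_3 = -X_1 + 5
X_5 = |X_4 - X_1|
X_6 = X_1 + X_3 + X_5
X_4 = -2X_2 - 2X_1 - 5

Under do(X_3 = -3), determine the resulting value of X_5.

do(X_3=-3) replaces the equation X_3 = -X_1 + 5 with the constant X_3 = -3.
X_5 is not downstream of the intervention, so its value is determined by the original equations.
X_4 = -2X_2 - 2X_1 - 5  [with X_2=3, X_1=5]  = -21
X_5 = |X_4 - X_1|  [with X_4=-21, X_1=5]  = 26

26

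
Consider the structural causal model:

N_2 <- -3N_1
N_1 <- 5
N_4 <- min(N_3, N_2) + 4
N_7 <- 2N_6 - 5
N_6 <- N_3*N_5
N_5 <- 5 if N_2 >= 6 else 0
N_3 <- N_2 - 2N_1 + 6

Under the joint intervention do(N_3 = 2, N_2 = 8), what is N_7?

15

The joint intervention fixes N_3 = 2, N_2 = 8, removing each variable's own equation.
N_5 = 5 if N_2 >= 6 else 0  [with N_2=8]  = 5
N_6 = N_3*N_5  [with N_3=2, N_5=5]  = 10
N_7 = 2N_6 - 5  [with N_6=10]  = 15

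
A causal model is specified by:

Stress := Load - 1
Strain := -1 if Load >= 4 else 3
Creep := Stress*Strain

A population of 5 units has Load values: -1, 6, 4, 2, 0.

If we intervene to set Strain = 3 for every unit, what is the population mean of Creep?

3.6

Under do(Strain=3), Strain's equation is replaced by Strain=3 for every unit. Per-unit Creep: -6, 15, 9, 3, -3. Mean = 3.6.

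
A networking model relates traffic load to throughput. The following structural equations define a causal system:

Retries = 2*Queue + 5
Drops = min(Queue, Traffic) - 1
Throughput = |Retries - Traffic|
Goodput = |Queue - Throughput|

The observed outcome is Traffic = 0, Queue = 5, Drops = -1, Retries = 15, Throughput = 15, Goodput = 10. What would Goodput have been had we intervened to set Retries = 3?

Under do(Retries=3), the mechanism Retries = 2*Queue + 5 is discarded; Retries is fixed at 3.
Throughput = |Retries - Traffic|  [with Retries=3, Traffic=0]  = 3
Goodput = |Queue - Throughput|  [with Queue=5, Throughput=3]  = 2

2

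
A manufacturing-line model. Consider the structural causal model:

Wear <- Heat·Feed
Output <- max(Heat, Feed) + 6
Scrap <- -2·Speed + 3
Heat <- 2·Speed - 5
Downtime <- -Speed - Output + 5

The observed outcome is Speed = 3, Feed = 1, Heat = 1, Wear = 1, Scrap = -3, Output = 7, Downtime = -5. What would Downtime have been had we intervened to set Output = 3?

-1

Intervening sets Output = 3 and removes its equation (Output <- max(Heat, Feed) + 6).
Downtime = -Speed - Output + 5  [with Speed=3, Output=3]  = -1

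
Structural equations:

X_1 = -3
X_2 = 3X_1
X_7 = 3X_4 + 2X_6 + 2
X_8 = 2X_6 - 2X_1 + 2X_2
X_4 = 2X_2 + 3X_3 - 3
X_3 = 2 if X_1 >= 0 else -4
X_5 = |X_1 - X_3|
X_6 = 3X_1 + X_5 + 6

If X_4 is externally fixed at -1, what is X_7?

-5

The intervention breaks the incoming arrows to X_4: X_4 = 2X_2 + 3X_3 - 3 no longer applies, and X_4 = -1.
X_3 = 2 if X_1 >= 0 else -4  [with X_1=-3]  = -4
X_5 = |X_1 - X_3|  [with X_1=-3, X_3=-4]  = 1
X_6 = 3X_1 + X_5 + 6  [with X_1=-3, X_5=1]  = -2
X_7 = 3X_4 + 2X_6 + 2  [with X_4=-1, X_6=-2]  = -5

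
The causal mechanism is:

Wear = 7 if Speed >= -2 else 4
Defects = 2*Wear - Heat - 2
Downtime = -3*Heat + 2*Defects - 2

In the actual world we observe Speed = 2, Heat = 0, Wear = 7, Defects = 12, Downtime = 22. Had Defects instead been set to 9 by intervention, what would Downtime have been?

Intervening sets Defects = 9 and removes its equation (Defects = 2*Wear - Heat - 2).
Downtime = -3*Heat + 2*Defects - 2  [with Heat=0, Defects=9]  = 16

16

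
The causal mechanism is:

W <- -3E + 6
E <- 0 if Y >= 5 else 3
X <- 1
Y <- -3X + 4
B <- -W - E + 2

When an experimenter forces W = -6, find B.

5

Intervening sets W = -6 and removes its equation (W <- -3E + 6).
Y = -3X + 4  [with X=1]  = 1
E = 0 if Y >= 5 else 3  [with Y=1]  = 3
B = -W - E + 2  [with W=-6, E=3]  = 5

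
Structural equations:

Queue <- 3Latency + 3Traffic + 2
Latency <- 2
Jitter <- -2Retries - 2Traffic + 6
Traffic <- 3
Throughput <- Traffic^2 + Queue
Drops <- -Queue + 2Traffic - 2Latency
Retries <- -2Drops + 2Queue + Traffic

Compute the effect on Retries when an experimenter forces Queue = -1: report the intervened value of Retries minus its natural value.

do(Queue=-1) replaces the equation Queue <- 3Latency + 3Traffic + 2 with the constant Queue = -1.
Drops = -Queue + 2Traffic - 2Latency  [with Queue=-1, Traffic=3, Latency=2]  = 3
Retries = -2Drops + 2Queue + Traffic  [with Drops=3, Queue=-1, Traffic=3]  = -5
Without intervention: Queue = 3Latency + 3Traffic + 2  [with Latency=2, Traffic=3]  = 17; Drops = -Queue + 2Traffic - 2Latency  [with Queue=17, Traffic=3, Latency=2]  = -15; Retries = -2Drops + 2Queue + Traffic  [with Drops=-15, Queue=17, Traffic=3]  = 67.
Change = -5 − 67 = -72.

-72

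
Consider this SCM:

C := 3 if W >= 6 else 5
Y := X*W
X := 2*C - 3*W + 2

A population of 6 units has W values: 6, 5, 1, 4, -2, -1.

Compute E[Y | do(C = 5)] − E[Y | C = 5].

do(C=5) breaks C's dependence on W. With C=5 fixed, Y across the units is -36, -15, 9, 0, -36, -15, mean -15.5.
Conditioning on C=5 selects the 5 unit(s) with W ∈ {5, 1, 4, -2, -1}. Their Y values: -15, 9, 0, -36, -15. Mean = -11.4.
Difference = -15.5 − (-11.4) = -4.1.

-4.1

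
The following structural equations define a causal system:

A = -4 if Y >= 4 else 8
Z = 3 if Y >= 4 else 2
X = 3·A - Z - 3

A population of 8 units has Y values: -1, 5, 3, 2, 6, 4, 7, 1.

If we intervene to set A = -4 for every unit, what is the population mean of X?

-17.5

Every unit gets A=-4 under the intervention. X values become -17, -18, -17, -17, -18, -18, -18, -17; E[X|do(A=-4)] = -17.5.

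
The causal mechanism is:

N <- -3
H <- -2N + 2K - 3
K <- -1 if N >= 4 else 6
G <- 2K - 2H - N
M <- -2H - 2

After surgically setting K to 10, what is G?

-23

Under do(K=10), the mechanism K <- -1 if N >= 4 else 6 is discarded; K is fixed at 10.
H = -2N + 2K - 3  [with N=-3, K=10]  = 23
G = 2K - 2H - N  [with K=10, H=23, N=-3]  = -23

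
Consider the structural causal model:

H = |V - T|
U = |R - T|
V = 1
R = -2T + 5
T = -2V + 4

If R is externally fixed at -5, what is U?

7

do(R=-5) replaces the equation R = -2T + 5 with the constant R = -5.
T = -2V + 4  [with V=1]  = 2
U = |R - T|  [with R=-5, T=2]  = 7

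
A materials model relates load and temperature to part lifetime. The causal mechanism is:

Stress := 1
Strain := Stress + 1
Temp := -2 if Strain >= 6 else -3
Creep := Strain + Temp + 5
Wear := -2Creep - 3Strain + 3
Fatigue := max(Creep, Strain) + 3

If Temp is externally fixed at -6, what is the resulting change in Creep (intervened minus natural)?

The intervention breaks the incoming arrows to Temp: Temp := -2 if Strain >= 6 else -3 no longer applies, and Temp = -6.
Strain = Stress + 1  [with Stress=1]  = 2
Creep = Strain + Temp + 5  [with Strain=2, Temp=-6]  = 1
Without intervention: Strain = Stress + 1  [with Stress=1]  = 2; Temp = -2 if Strain >= 6 else -3  [with Strain=2]  = -3; Creep = Strain + Temp + 5  [with Strain=2, Temp=-3]  = 4.
Change = 1 − 4 = -3.

-3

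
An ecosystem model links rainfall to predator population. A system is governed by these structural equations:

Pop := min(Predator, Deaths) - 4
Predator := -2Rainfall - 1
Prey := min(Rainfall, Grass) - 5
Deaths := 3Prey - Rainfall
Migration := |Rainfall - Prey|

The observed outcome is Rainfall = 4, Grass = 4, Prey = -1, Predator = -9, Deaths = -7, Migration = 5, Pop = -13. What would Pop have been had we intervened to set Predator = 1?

The intervention breaks the incoming arrows to Predator: Predator := -2Rainfall - 1 no longer applies, and Predator = 1.
Prey = min(Rainfall, Grass) - 5  [with Rainfall=4, Grass=4]  = -1
Deaths = 3Prey - Rainfall  [with Prey=-1, Rainfall=4]  = -7
Pop = min(Predator, Deaths) - 4  [with Predator=1, Deaths=-7]  = -11

-11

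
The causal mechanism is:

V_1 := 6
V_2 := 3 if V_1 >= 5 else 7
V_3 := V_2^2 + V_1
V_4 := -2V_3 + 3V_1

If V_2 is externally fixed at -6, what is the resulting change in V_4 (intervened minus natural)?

Under do(V_2=-6), the mechanism V_2 := 3 if V_1 >= 5 else 7 is discarded; V_2 is fixed at -6.
V_3 = V_2^2 + V_1  [with V_2=-6, V_1=6]  = 42
V_4 = -2V_3 + 3V_1  [with V_3=42, V_1=6]  = -66
Without intervention: V_2 = 3 if V_1 >= 5 else 7  [with V_1=6]  = 3; V_3 = V_2^2 + V_1  [with V_2=3, V_1=6]  = 15; V_4 = -2V_3 + 3V_1  [with V_3=15, V_1=6]  = -12.
Change = -66 − (-12) = -54.

-54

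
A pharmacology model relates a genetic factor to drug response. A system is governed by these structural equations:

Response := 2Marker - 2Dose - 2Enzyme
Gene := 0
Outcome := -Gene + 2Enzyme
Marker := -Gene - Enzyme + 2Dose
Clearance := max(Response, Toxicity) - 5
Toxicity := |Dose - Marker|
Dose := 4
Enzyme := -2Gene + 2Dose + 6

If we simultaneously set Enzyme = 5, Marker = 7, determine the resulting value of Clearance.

Under do(Enzyme = 5, Marker = 7), each intervened variable's structural equation is replaced by its fixed value.
Response = 2Marker - 2Dose - 2Enzyme  [with Marker=7, Dose=4, Enzyme=5]  = -4
Toxicity = |Dose - Marker|  [with Dose=4, Marker=7]  = 3
Clearance = max(Response, Toxicity) - 5  [with Response=-4, Toxicity=3]  = -2

-2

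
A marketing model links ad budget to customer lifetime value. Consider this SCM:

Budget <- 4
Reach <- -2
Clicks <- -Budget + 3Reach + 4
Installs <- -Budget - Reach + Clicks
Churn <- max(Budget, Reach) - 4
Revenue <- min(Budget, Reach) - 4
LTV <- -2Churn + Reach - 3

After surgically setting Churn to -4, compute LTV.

3

Under do(Churn=-4), the mechanism Churn <- max(Budget, Reach) - 4 is discarded; Churn is fixed at -4.
LTV = -2Churn + Reach - 3  [with Churn=-4, Reach=-2]  = 3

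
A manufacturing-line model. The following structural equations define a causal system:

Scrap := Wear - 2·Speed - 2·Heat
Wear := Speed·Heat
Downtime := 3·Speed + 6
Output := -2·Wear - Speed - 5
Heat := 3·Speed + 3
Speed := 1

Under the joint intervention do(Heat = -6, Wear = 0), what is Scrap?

Setting Heat = -6, Wear = 0 by intervention discards those variables' equations.
Scrap = Wear - 2·Speed - 2·Heat  [with Wear=0, Speed=1, Heat=-6]  = 10

10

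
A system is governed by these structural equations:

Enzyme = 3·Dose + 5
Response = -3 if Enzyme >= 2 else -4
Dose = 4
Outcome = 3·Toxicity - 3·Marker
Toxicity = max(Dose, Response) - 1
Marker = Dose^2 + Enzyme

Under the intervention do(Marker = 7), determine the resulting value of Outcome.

-12

The intervention breaks the incoming arrows to Marker: Marker = Dose^2 + Enzyme no longer applies, and Marker = 7.
Enzyme = 3·Dose + 5  [with Dose=4]  = 17
Response = -3 if Enzyme >= 2 else -4  [with Enzyme=17]  = -3
Toxicity = max(Dose, Response) - 1  [with Dose=4, Response=-3]  = 3
Outcome = 3·Toxicity - 3·Marker  [with Toxicity=3, Marker=7]  = -12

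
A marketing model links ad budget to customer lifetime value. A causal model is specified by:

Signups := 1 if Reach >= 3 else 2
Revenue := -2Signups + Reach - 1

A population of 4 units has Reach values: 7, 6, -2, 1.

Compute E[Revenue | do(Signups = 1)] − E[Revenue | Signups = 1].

Every unit gets Signups=1 under the intervention. Revenue values become 4, 3, -5, -2; E[Revenue|do(Signups=1)] = 0.
Observing Signups=1 restricts to units where Signups's equation naturally yields 1: Reach ∈ {7, 6}. In that subpopulation Revenue = 4, 3, mean 3.5.
Difference = 0 − 3.5 = -3.5.

-3.5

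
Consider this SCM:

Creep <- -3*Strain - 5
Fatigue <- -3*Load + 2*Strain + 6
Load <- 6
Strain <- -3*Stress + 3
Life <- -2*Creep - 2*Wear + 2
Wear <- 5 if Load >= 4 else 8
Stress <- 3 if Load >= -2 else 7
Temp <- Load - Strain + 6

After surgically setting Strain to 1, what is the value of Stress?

Under do(Strain=1), the mechanism Strain <- -3*Stress + 3 is discarded; Strain is fixed at 1.
Since Stress is not a descendant of the intervened variable, it is unaffected.
Stress = 3 if Load >= -2 else 7  [with Load=6]  = 3

3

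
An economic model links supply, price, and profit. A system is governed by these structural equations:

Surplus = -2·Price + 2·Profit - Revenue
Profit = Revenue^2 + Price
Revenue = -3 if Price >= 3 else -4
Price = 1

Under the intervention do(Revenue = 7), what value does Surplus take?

Under do(Revenue=7), the mechanism Revenue = -3 if Price >= 3 else -4 is discarded; Revenue is fixed at 7.
Profit = Revenue^2 + Price  [with Revenue=7, Price=1]  = 50
Surplus = -2·Price + 2·Profit - Revenue  [with Price=1, Profit=50, Revenue=7]  = 91

91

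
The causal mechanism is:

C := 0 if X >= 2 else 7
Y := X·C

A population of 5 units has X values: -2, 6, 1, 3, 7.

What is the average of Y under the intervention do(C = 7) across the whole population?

21

The intervention sets C=7 in all 5 units regardless of X. Recomputing Y per unit gives -14, 42, 7, 21, 49; average 21.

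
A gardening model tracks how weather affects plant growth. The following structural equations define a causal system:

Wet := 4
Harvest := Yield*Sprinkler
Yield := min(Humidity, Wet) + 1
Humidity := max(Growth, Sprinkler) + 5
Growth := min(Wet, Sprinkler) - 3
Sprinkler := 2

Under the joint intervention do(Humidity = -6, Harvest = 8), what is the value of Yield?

-5

Setting Humidity = -6, Harvest = 8 by intervention discards those variables' equations.
Yield = min(Humidity, Wet) + 1  [with Humidity=-6, Wet=4]  = -5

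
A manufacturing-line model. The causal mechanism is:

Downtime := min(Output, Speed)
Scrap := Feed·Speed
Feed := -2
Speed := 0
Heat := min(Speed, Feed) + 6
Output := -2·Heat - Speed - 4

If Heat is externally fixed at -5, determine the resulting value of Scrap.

0

The intervention breaks the incoming arrows to Heat: Heat := min(Speed, Feed) + 6 no longer applies, and Heat = -5.
Scrap is not downstream of the intervention, so its value is determined by the original equations.
Scrap = Feed·Speed  [with Feed=-2, Speed=0]  = 0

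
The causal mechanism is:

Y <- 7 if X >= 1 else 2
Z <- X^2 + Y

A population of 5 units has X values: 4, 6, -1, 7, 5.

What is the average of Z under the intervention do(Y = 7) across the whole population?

do(Y=7) breaks Y's dependence on X. With Y=7 fixed, Z across the units is 23, 43, 8, 56, 32, mean 32.4.

32.4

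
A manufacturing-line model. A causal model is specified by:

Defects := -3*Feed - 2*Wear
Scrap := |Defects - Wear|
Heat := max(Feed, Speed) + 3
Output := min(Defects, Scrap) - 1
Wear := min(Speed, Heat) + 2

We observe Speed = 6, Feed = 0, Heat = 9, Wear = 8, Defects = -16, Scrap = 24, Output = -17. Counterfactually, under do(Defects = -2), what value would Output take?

-3

Under do(Defects=-2), the mechanism Defects := -3*Feed - 2*Wear is discarded; Defects is fixed at -2.
Heat = max(Feed, Speed) + 3  [with Feed=0, Speed=6]  = 9
Wear = min(Speed, Heat) + 2  [with Speed=6, Heat=9]  = 8
Scrap = |Defects - Wear|  [with Defects=-2, Wear=8]  = 10
Output = min(Defects, Scrap) - 1  [with Defects=-2, Scrap=10]  = -3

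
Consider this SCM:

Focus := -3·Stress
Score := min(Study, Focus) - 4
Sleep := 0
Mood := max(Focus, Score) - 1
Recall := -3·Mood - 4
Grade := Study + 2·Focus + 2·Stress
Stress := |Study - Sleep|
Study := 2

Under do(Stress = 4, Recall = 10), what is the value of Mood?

-13

Under do(Stress = 4, Recall = 10), each intervened variable's structural equation is replaced by its fixed value.
Focus = -3·Stress  [with Stress=4]  = -12
Score = min(Study, Focus) - 4  [with Study=2, Focus=-12]  = -16
Mood = max(Focus, Score) - 1  [with Focus=-12, Score=-16]  = -13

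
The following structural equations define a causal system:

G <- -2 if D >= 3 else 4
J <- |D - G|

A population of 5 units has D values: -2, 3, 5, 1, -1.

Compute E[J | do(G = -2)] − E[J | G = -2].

-2.8

Under do(G=-2), G's equation is replaced by G=-2 for every unit. Per-unit J: 0, 5, 7, 3, 1. Mean = 3.2.
E[J|G=-2] averages over only the 2 units with G=-2 (D = 3, 5): J = 5, 7, mean 6.
Difference = 3.2 − 6 = -2.8.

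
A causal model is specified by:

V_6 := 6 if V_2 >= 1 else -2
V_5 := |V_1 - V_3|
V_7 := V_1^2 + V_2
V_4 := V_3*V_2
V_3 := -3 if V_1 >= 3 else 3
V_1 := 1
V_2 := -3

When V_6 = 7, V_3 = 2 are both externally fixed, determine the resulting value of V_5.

1

Under do(V_6 = 7, V_3 = 2), each intervened variable's structural equation is replaced by its fixed value.
V_5 = |V_1 - V_3|  [with V_1=1, V_3=2]  = 1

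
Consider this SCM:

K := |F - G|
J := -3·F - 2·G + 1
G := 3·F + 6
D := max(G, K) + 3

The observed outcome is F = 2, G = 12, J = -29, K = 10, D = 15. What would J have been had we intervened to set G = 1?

The intervention breaks the incoming arrows to G: G := 3·F + 6 no longer applies, and G = 1.
J = -3·F - 2·G + 1  [with F=2, G=1]  = -7

-7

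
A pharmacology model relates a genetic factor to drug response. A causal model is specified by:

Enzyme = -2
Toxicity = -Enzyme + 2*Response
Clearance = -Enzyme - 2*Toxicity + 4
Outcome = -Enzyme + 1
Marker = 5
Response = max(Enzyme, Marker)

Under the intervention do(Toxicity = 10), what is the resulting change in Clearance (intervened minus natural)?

4

Intervening sets Toxicity = 10 and removes its equation (Toxicity = -Enzyme + 2*Response).
Clearance = -Enzyme - 2*Toxicity + 4  [with Enzyme=-2, Toxicity=10]  = -14
Without intervention: Response = max(Enzyme, Marker)  [with Enzyme=-2, Marker=5]  = 5; Toxicity = -Enzyme + 2*Response  [with Enzyme=-2, Response=5]  = 12; Clearance = -Enzyme - 2*Toxicity + 4  [with Enzyme=-2, Toxicity=12]  = -18.
Change = -14 − (-18) = 4.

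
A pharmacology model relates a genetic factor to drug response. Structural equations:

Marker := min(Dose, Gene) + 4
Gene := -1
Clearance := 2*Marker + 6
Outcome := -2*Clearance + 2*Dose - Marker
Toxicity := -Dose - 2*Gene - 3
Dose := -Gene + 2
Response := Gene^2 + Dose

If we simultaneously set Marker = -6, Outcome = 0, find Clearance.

-6

Under do(Marker = -6, Outcome = 0), each intervened variable's structural equation is replaced by its fixed value.
Clearance = 2*Marker + 6  [with Marker=-6]  = -6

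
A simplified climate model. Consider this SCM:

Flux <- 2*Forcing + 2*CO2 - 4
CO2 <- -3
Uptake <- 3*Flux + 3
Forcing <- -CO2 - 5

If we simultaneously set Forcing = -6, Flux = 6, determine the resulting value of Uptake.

21

Setting Forcing = -6, Flux = 6 by intervention discards those variables' equations.
Uptake = 3*Flux + 3  [with Flux=6]  = 21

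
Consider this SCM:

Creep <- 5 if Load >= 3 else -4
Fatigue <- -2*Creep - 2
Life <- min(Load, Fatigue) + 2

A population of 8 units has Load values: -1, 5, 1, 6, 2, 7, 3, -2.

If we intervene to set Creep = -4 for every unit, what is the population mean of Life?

do(Creep=-4) breaks Creep's dependence on Load. With Creep=-4 fixed, Life across the units is 1, 7, 3, 8, 4, 8, 5, 0, mean 4.5.

4.5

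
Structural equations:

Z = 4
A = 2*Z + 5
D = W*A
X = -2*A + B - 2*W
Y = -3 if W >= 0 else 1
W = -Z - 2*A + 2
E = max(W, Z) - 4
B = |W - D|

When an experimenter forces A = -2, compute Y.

Under do(A=-2), the mechanism A = 2*Z + 5 is discarded; A is fixed at -2.
W = -Z - 2*A + 2  [with Z=4, A=-2]  = 2
Y = -3 if W >= 0 else 1  [with W=2]  = -3

-3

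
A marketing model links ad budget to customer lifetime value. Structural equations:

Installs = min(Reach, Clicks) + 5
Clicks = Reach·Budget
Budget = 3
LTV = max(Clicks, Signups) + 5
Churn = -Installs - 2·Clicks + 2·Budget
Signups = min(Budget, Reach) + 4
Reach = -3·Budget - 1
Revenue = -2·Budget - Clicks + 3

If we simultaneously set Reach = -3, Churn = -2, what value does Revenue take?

Setting Reach = -3, Churn = -2 by intervention discards those variables' equations.
Clicks = Reach·Budget  [with Reach=-3, Budget=3]  = -9
Revenue = -2·Budget - Clicks + 3  [with Budget=3, Clicks=-9]  = 6

6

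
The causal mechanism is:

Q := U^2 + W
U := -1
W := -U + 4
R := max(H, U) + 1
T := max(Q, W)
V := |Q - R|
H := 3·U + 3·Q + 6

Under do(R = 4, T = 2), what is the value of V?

2

Under do(R = 4, T = 2), each intervened variable's structural equation is replaced by its fixed value.
W = -U + 4  [with U=-1]  = 5
Q = U^2 + W  [with U=-1, W=5]  = 6
V = |Q - R|  [with Q=6, R=4]  = 2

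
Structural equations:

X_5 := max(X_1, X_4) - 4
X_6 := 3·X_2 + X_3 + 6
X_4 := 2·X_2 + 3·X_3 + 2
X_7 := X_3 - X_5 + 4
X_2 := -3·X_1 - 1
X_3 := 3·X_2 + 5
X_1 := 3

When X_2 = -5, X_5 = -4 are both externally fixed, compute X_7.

-2

The joint intervention fixes X_2 = -5, X_5 = -4, removing each variable's own equation.
X_3 = 3·X_2 + 5  [with X_2=-5]  = -10
X_7 = X_3 - X_5 + 4  [with X_3=-10, X_5=-4]  = -2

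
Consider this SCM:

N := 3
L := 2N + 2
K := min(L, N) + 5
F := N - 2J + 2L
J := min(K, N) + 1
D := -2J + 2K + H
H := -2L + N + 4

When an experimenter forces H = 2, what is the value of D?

10

Under do(H=2), the mechanism H := -2L + N + 4 is discarded; H is fixed at 2.
L = 2N + 2  [with N=3]  = 8
K = min(L, N) + 5  [with L=8, N=3]  = 8
J = min(K, N) + 1  [with K=8, N=3]  = 4
D = -2J + 2K + H  [with J=4, K=8, H=2]  = 10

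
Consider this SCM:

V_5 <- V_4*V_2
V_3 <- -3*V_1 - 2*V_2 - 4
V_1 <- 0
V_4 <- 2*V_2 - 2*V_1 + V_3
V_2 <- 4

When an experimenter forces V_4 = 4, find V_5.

16

Intervening sets V_4 = 4 and removes its equation (V_4 <- 2*V_2 - 2*V_1 + V_3).
V_5 = V_4*V_2  [with V_4=4, V_2=4]  = 16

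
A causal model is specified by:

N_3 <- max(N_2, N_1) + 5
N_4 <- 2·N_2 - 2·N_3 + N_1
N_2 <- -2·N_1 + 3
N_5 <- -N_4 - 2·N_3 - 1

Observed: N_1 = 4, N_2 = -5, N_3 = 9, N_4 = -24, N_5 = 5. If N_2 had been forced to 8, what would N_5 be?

-21

do(N_2=8) replaces the equation N_2 <- -2·N_1 + 3 with the constant N_2 = 8.
N_3 = max(N_2, N_1) + 5  [with N_2=8, N_1=4]  = 13
N_4 = 2·N_2 - 2·N_3 + N_1  [with N_2=8, N_3=13, N_1=4]  = -6
N_5 = -N_4 - 2·N_3 - 1  [with N_4=-6, N_3=13]  = -21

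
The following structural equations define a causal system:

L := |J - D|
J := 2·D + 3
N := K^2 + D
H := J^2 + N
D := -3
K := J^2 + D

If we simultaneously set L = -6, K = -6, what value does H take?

The joint intervention fixes L = -6, K = -6, removing each variable's own equation.
J = 2·D + 3  [with D=-3]  = -3
N = K^2 + D  [with K=-6, D=-3]  = 33
H = J^2 + N  [with J=-3, N=33]  = 42

42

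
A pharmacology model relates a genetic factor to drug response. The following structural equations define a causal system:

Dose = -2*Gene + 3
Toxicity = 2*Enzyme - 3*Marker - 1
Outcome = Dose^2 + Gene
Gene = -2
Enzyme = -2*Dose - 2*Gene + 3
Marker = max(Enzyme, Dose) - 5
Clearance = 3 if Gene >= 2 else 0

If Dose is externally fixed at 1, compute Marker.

Under do(Dose=1), the mechanism Dose = -2*Gene + 3 is discarded; Dose is fixed at 1.
Enzyme = -2*Dose - 2*Gene + 3  [with Dose=1, Gene=-2]  = 5
Marker = max(Enzyme, Dose) - 5  [with Enzyme=5, Dose=1]  = 0

0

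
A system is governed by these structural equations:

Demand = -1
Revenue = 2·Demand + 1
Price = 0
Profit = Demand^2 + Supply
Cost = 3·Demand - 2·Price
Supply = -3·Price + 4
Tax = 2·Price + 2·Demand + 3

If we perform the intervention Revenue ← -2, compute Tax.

1

The intervention breaks the incoming arrows to Revenue: Revenue = 2·Demand + 1 no longer applies, and Revenue = -2.
Since Tax is not a descendant of the intervened variable, it is unaffected.
Tax = 2·Price + 2·Demand + 3  [with Price=0, Demand=-1]  = 1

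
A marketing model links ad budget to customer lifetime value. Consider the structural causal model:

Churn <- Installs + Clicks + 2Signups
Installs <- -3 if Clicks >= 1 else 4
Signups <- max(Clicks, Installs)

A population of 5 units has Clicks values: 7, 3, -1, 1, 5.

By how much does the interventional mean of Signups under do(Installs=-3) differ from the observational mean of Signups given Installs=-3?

Every unit gets Installs=-3 under the intervention. Signups values become 7, 3, -1, 1, 5; E[Signups|do(Installs=-3)] = 3.
E[Signups|Installs=-3] averages over only the 4 units with Installs=-3 (Clicks = 7, 3, 1, 5): Signups = 7, 3, 1, 5, mean 4.
Difference = 3 − 4 = -1.

-1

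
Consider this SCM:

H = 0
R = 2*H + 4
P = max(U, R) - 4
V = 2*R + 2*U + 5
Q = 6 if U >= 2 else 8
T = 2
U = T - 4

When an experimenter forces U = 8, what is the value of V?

29

do(U=8) replaces the equation U = T - 4 with the constant U = 8.
R = 2*H + 4  [with H=0]  = 4
V = 2*R + 2*U + 5  [with R=4, U=8]  = 29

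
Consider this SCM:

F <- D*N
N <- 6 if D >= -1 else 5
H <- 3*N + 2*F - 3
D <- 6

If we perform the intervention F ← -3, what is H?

The intervention breaks the incoming arrows to F: F <- D*N no longer applies, and F = -3.
N = 6 if D >= -1 else 5  [with D=6]  = 6
H = 3*N + 2*F - 3  [with N=6, F=-3]  = 9

9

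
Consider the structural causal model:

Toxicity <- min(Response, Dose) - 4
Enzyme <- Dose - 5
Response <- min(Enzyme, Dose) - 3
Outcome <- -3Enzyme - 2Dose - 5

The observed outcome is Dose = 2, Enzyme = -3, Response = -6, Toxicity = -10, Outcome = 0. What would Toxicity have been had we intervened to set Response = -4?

The intervention breaks the incoming arrows to Response: Response <- min(Enzyme, Dose) - 3 no longer applies, and Response = -4.
Toxicity = min(Response, Dose) - 4  [with Response=-4, Dose=2]  = -8

-8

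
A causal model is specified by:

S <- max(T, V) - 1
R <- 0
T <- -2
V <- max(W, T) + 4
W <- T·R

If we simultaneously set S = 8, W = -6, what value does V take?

2

Under do(S = 8, W = -6), each intervened variable's structural equation is replaced by its fixed value.
V = max(W, T) + 4  [with W=-6, T=-2]  = 2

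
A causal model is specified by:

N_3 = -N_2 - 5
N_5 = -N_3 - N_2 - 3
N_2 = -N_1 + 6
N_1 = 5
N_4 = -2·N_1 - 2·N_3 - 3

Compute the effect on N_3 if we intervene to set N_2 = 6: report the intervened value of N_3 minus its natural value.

The intervention breaks the incoming arrows to N_2: N_2 = -N_1 + 6 no longer applies, and N_2 = 6.
N_3 = -N_2 - 5  [with N_2=6]  = -11
Without intervention: N_2 = -N_1 + 6  [with N_1=5]  = 1; N_3 = -N_2 - 5  [with N_2=1]  = -6.
Change = -11 − (-6) = -5.

-5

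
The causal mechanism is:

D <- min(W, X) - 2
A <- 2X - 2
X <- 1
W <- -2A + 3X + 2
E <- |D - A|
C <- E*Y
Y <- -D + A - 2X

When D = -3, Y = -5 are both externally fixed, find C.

-15

Under do(D = -3, Y = -5), each intervened variable's structural equation is replaced by its fixed value.
A = 2X - 2  [with X=1]  = 0
E = |D - A|  [with D=-3, A=0]  = 3
C = E*Y  [with E=3, Y=-5]  = -15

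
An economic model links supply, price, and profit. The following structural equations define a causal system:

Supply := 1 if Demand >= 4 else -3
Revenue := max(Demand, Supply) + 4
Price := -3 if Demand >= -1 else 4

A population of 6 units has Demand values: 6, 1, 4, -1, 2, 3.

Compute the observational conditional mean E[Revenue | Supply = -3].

Observing Supply=-3 restricts to units where Supply's equation naturally yields -3: Demand ∈ {1, -1, 2, 3}. In that subpopulation Revenue = 5, 3, 6, 7, mean 5.25.

5.25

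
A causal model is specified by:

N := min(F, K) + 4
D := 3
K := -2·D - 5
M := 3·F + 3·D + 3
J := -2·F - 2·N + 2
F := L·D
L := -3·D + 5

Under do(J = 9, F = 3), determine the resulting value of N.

-7

Setting J = 9, F = 3 by intervention discards those variables' equations.
K = -2·D - 5  [with D=3]  = -11
N = min(F, K) + 4  [with F=3, K=-11]  = -7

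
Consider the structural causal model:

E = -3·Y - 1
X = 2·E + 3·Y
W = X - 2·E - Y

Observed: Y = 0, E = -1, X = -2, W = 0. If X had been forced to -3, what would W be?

The intervention breaks the incoming arrows to X: X = 2·E + 3·Y no longer applies, and X = -3.
E = -3·Y - 1  [with Y=0]  = -1
W = X - 2·E - Y  [with X=-3, E=-1, Y=0]  = -1

-1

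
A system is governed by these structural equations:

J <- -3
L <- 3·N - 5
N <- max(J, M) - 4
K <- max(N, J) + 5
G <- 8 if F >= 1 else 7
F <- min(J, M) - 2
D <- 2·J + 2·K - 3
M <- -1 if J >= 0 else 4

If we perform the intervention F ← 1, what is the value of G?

The intervention breaks the incoming arrows to F: F <- min(J, M) - 2 no longer applies, and F = 1.
G = 8 if F >= 1 else 7  [with F=1]  = 8

8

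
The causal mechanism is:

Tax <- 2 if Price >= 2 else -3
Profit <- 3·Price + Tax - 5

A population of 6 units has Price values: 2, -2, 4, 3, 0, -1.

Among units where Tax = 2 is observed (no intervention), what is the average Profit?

6

E[Profit|Tax=2] averages over only the 3 units with Tax=2 (Price = 2, 4, 3): Profit = 3, 9, 6, mean 6.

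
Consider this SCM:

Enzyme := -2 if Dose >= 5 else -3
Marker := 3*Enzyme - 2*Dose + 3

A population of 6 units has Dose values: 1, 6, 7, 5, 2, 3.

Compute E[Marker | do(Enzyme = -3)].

Every unit gets Enzyme=-3 under the intervention. Marker values become -8, -18, -20, -16, -10, -12; E[Marker|do(Enzyme=-3)] = -14.

-14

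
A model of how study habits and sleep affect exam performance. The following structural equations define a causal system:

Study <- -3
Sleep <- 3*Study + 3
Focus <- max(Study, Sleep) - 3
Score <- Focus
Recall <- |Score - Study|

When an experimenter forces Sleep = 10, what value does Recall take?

10

do(Sleep=10) replaces the equation Sleep <- 3*Study + 3 with the constant Sleep = 10.
Focus = max(Study, Sleep) - 3  [with Study=-3, Sleep=10]  = 7
Score = Focus  [with Focus=7]  = 7
Recall = |Score - Study|  [with Score=7, Study=-3]  = 10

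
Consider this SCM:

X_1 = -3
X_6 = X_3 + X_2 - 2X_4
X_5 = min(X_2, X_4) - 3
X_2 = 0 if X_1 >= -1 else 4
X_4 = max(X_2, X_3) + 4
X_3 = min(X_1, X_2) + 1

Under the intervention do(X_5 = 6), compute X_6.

-14

The intervention breaks the incoming arrows to X_5: X_5 = min(X_2, X_4) - 3 no longer applies, and X_5 = 6.
Since X_6 is not a descendant of the intervened variable, it is unaffected.
X_2 = 0 if X_1 >= -1 else 4  [with X_1=-3]  = 4
X_3 = min(X_1, X_2) + 1  [with X_1=-3, X_2=4]  = -2
X_4 = max(X_2, X_3) + 4  [with X_2=4, X_3=-2]  = 8
X_6 = X_3 + X_2 - 2X_4  [with X_3=-2, X_2=4, X_4=8]  = -14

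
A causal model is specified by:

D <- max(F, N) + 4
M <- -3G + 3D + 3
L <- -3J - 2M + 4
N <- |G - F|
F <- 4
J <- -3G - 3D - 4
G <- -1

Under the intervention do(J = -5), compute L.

-47

Intervening sets J = -5 and removes its equation (J <- -3G - 3D - 4).
N = |G - F|  [with G=-1, F=4]  = 5
D = max(F, N) + 4  [with F=4, N=5]  = 9
M = -3G + 3D + 3  [with G=-1, D=9]  = 33
L = -3J - 2M + 4  [with J=-5, M=33]  = -47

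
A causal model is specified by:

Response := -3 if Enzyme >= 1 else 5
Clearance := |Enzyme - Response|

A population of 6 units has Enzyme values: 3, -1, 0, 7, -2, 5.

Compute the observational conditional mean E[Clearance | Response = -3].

8

Observing Response=-3 restricts to units where Response's equation naturally yields -3: Enzyme ∈ {3, 7, 5}. In that subpopulation Clearance = 6, 10, 8, mean 8.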